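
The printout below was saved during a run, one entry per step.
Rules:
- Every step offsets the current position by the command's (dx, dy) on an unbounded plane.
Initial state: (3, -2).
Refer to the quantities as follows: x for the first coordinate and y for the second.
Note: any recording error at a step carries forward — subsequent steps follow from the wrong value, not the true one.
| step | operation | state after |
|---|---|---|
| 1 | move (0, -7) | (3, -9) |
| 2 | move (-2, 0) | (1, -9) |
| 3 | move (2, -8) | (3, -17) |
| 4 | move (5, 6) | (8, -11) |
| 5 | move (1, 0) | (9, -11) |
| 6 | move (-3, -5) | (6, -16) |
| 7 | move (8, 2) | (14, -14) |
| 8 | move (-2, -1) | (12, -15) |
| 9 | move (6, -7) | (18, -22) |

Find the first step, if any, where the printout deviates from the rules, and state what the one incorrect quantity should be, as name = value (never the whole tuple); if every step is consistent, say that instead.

no error

step 1: x = 3 + (0) = 3, y = -2 + (-7) = -9 -> exactly as logged
step 2: x = 3 + (-2) = 1, y = -9 + (0) = -9 -> matches
step 3: x = 1 + (2) = 3, y = -9 + (-8) = -17 -> confirmed correct
step 4: x = 3 + (5) = 8, y = -17 + (6) = -11 -> same as recorded
step 5: x = 8 + (1) = 9, y = -11 + (0) = -11 -> same as recorded
step 6: x = 9 + (-3) = 6, y = -11 + (-5) = -16 -> in agreement
step 7: x = 6 + (8) = 14, y = -16 + (2) = -14 -> consistent with the printout
step 8: x = 14 + (-2) = 12, y = -14 + (-1) = -15 -> verified
step 9: x = 12 + (6) = 18, y = -15 + (-7) = -22 -> confirmed correct
All steps check out; nothing to correct.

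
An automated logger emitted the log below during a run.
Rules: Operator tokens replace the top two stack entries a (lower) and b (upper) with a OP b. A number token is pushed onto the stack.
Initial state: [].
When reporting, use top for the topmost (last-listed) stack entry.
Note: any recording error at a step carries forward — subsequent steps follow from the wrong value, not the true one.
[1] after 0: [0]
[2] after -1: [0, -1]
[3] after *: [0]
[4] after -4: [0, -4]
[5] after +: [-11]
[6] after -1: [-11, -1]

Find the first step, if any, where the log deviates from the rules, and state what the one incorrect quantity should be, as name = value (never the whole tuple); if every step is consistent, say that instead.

step 5, top = -4

1. push 0: top = 0 (in agreement)
2. push -1: top = -1 (same as recorded)
3. 0 * -1 = 0 (matches)
4. push -4: top = -4 (exactly as logged)
5. 0 + -4 = -4 (first mismatch against the log)
Conclusion: step 5 carries the first error; the entry should be top = -4.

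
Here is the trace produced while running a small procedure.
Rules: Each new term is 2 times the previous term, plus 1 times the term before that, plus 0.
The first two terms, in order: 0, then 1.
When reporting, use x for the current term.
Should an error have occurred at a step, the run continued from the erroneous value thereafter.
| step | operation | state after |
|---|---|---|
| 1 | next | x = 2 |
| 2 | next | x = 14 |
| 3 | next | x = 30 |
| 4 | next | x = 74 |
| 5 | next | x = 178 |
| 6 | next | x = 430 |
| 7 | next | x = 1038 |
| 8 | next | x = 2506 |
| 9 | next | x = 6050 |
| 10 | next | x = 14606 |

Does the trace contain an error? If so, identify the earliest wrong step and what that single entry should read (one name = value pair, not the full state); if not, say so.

Recomputing the run from the initial state:
step 1: x = 2
step 2: x = 5
step 3: x = 12
step 4: x = 29
step 5: x = 70
step 6: x = 169
step 7: x = 408
step 8: x = 985
step 9: x = 2378
step 10: x = 5741
The first disagreement with the trace is at step 2, where the value should be x = 5.

step 2, x = 5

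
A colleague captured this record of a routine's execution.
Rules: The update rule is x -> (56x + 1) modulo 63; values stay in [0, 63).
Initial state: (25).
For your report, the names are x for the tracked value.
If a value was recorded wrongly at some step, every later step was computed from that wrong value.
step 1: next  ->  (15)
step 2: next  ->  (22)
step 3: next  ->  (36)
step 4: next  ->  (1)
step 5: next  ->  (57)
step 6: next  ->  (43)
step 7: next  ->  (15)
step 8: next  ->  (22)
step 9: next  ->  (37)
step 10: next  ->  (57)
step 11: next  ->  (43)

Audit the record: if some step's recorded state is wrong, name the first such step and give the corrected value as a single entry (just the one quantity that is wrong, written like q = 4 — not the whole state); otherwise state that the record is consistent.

step 9, x = 36

1. x = (56*25 + 1) mod 63 = 15 (same as recorded)
2. x = (56*15 + 1) mod 63 = 22 (consistent with the record)
3. x = (56*22 + 1) mod 63 = 36 (in agreement)
4. x = (56*36 + 1) mod 63 = 1 (agrees with the record)
5. x = (56*1 + 1) mod 63 = 57 (no discrepancy)
6. x = (56*57 + 1) mod 63 = 43 (same as recorded)
7. x = (56*43 + 1) mod 63 = 15 (in agreement)
8. x = (56*15 + 1) mod 63 = 22 (consistent with the record)
9. x = (56*22 + 1) mod 63 = 36 (first mismatch against the record)
First deviation found at step 9; the corrected entry is x = 36.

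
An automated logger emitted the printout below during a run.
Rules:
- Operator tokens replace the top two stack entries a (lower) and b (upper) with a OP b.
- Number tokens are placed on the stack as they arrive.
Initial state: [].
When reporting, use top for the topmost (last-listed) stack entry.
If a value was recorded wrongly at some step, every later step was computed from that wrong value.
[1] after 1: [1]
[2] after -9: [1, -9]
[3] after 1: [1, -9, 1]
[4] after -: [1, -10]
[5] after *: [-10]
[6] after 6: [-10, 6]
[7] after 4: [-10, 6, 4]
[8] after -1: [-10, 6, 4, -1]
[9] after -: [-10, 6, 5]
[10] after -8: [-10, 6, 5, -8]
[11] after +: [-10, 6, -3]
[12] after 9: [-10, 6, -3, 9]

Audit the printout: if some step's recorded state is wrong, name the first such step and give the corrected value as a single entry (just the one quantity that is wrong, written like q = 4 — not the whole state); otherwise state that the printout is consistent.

Recomputing the run from the initial state:
step 1: [1]
step 2: [1, -9]
step 3: [1, -9, 1]
step 4: [1, -10]
step 5: [-10]
step 6: [-10, 6]
step 7: [-10, 6, 4]
step 8: [-10, 6, 4, -1]
step 9: [-10, 6, 5]
step 10: [-10, 6, 5, -8]
step 11: [-10, 6, -3]
step 12: [-10, 6, -3, 9]
This matches the printout at every step.

no error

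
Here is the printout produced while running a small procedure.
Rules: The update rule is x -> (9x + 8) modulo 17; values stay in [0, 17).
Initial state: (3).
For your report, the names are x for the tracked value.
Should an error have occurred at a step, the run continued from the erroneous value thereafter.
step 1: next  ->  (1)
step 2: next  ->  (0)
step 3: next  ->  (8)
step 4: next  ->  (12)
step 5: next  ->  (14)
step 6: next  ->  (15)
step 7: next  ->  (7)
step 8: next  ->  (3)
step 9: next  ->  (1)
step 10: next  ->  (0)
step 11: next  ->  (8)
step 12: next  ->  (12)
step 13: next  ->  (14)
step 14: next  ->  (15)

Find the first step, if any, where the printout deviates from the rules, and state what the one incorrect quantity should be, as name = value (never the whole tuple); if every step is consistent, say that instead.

no error

step 1: x = (9*3 + 8) mod 17 = 1 -> in agreement
step 2: x = (9*1 + 8) mod 17 = 0 -> checks out
step 3: x = (9*0 + 8) mod 17 = 8 -> same as recorded
step 4: x = (9*8 + 8) mod 17 = 12 -> verified
step 5: x = (9*12 + 8) mod 17 = 14 -> confirmed correct
step 6: x = (9*14 + 8) mod 17 = 15 -> confirmed correct
step 7: x = (9*15 + 8) mod 17 = 7 -> checks out
step 8: x = (9*7 + 8) mod 17 = 3 -> matches
step 9: x = (9*3 + 8) mod 17 = 1 -> checks out
step 10: x = (9*1 + 8) mod 17 = 0 -> consistent with the printout
step 11: x = (9*0 + 8) mod 17 = 8 -> exactly as logged
step 12: x = (9*8 + 8) mod 17 = 12 -> confirmed correct
step 13: x = (9*12 + 8) mod 17 = 14 -> confirmed correct
step 14: x = (9*14 + 8) mod 17 = 15 -> exactly as logged
All steps check out; nothing to correct.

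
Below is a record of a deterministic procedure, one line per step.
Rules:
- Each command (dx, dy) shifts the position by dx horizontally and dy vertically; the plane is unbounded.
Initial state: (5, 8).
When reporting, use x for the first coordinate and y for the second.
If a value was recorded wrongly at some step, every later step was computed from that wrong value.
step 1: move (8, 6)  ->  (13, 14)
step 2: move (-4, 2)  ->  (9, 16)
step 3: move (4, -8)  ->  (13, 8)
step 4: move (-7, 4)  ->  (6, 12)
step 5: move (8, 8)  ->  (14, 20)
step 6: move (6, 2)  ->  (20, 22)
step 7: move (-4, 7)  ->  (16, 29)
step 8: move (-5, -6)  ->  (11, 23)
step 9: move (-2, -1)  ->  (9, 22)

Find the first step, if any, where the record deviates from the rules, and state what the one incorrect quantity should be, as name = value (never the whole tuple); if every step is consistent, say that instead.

no error

1. x = 5 + (8) = 13, y = 8 + (6) = 14 (matches)
2. x = 13 + (-4) = 9, y = 14 + (2) = 16 (verified)
3. x = 9 + (4) = 13, y = 16 + (-8) = 8 (in agreement)
4. x = 13 + (-7) = 6, y = 8 + (4) = 12 (exactly as logged)
5. x = 6 + (8) = 14, y = 12 + (8) = 20 (no discrepancy)
6. x = 14 + (6) = 20, y = 20 + (2) = 22 (agrees with the record)
7. x = 20 + (-4) = 16, y = 22 + (7) = 29 (exactly as logged)
8. x = 16 + (-5) = 11, y = 29 + (-6) = 23 (agrees with the record)
9. x = 11 + (-2) = 9, y = 23 + (-1) = 22 (in agreement)
All entries verified; no error found.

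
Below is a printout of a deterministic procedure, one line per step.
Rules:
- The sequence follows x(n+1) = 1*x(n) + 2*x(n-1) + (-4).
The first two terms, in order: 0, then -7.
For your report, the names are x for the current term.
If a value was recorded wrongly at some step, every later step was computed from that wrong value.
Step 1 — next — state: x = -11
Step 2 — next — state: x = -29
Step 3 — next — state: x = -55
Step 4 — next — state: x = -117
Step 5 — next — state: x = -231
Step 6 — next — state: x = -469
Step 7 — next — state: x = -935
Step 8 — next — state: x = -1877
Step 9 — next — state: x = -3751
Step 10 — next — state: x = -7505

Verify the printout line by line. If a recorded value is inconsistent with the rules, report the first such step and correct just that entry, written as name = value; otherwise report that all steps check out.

1. x = 1*(-7) + (2)*(0) + (-4) = -11 (exactly as logged)
2. x = 1*(-11) + (2)*(-7) + (-4) = -29 (same as recorded)
3. x = 1*(-29) + (2)*(-11) + (-4) = -55 (agrees with the printout)
4. x = 1*(-55) + (2)*(-29) + (-4) = -117 (in agreement)
5. x = 1*(-117) + (2)*(-55) + (-4) = -231 (matches)
6. x = 1*(-231) + (2)*(-117) + (-4) = -469 (matches)
7. x = 1*(-469) + (2)*(-231) + (-4) = -935 (consistent with the printout)
8. x = 1*(-935) + (2)*(-469) + (-4) = -1877 (consistent with the printout)
9. x = 1*(-1877) + (2)*(-935) + (-4) = -3751 (exactly as logged)
10. x = 1*(-3751) + (2)*(-1877) + (-4) = -7509 (the recorded entry deviates here)
Conclusion: step 10 carries the first error; the entry should be x = -7509.

step 10, x = -7509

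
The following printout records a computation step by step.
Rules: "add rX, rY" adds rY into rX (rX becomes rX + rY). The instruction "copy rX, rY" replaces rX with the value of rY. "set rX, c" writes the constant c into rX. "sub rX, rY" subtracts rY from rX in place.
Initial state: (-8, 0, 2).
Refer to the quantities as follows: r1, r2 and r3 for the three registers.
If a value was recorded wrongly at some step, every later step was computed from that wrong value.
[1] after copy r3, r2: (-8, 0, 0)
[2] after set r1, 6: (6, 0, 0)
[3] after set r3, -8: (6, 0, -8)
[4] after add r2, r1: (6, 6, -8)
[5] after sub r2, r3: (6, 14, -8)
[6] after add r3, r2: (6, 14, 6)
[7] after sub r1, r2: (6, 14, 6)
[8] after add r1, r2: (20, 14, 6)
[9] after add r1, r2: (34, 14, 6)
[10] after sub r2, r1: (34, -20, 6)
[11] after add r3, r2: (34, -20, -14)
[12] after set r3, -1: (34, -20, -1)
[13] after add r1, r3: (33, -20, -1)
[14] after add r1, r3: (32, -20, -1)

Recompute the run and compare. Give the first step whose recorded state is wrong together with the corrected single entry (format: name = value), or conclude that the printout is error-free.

step 1: r3 = 0 -> confirmed correct
step 2: r1 = 6 -> confirmed correct
step 3: r3 = -8 -> no discrepancy
step 4: r2 = 0 + 6 = 6 -> in agreement
step 5: r2 = 6 - -8 = 14 -> confirmed correct
step 6: r3 = -8 + 14 = 6 -> consistent with the printout
step 7: r1 = 6 - 14 = -8 -> first mismatch against the printout
So the first discrepancy is step 7, where the right value is r1 = -8.

step 7, r1 = -8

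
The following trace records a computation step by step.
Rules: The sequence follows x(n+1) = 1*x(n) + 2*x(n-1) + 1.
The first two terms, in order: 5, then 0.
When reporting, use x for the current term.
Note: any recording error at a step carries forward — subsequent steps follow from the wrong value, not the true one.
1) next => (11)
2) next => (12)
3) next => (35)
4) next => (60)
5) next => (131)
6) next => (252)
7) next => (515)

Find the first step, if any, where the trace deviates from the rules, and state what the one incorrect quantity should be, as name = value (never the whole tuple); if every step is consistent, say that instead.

no error

1. x = 1*(0) + (2)*(5) + (1) = 11 (in agreement)
2. x = 1*(11) + (2)*(0) + (1) = 12 (consistent with the trace)
3. x = 1*(12) + (2)*(11) + (1) = 35 (confirmed correct)
4. x = 1*(35) + (2)*(12) + (1) = 60 (verified)
5. x = 1*(60) + (2)*(35) + (1) = 131 (matches)
6. x = 1*(131) + (2)*(60) + (1) = 252 (no discrepancy)
7. x = 1*(252) + (2)*(131) + (1) = 515 (verified)
No step deviates from the rules.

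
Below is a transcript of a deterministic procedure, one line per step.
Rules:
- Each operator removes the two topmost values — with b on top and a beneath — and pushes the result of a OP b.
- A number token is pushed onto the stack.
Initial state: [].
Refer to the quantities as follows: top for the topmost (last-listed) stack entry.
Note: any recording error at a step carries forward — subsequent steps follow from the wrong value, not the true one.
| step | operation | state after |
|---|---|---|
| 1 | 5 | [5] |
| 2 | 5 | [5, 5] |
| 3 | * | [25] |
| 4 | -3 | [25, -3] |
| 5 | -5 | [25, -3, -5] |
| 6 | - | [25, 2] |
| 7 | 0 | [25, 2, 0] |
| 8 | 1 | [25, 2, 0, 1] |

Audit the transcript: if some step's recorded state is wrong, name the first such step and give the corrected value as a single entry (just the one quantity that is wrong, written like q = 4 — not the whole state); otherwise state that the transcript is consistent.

no error

step 1: push 5: top = 5 -> no discrepancy
step 2: push 5: top = 5 -> same as recorded
step 3: 5 * 5 = 25 -> no discrepancy
step 4: push -3: top = -3 -> in agreement
step 5: push -5: top = -5 -> checks out
step 6: -3 - -5 = 2 -> consistent with the transcript
step 7: push 0: top = 0 -> agrees with the transcript
step 8: push 1: top = 1 -> verified
Each recorded entry agrees with the recomputation.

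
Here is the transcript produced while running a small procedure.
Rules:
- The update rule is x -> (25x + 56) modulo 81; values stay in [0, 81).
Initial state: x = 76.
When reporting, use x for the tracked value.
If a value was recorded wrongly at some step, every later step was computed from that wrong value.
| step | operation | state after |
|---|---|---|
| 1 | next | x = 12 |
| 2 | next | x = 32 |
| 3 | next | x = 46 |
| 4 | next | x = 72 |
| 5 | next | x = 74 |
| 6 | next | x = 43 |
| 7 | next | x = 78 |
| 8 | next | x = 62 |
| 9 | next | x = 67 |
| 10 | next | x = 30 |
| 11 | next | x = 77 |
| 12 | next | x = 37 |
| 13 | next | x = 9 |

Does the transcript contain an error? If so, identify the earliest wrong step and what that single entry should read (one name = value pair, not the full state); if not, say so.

no error

1. x = (25*76 + 56) mod 81 = 12 (verified)
2. x = (25*12 + 56) mod 81 = 32 (checks out)
3. x = (25*32 + 56) mod 81 = 46 (matches)
4. x = (25*46 + 56) mod 81 = 72 (no discrepancy)
5. x = (25*72 + 56) mod 81 = 74 (in agreement)
6. x = (25*74 + 56) mod 81 = 43 (exactly as logged)
7. x = (25*43 + 56) mod 81 = 78 (verified)
8. x = (25*78 + 56) mod 81 = 62 (checks out)
9. x = (25*62 + 56) mod 81 = 67 (confirmed correct)
10. x = (25*67 + 56) mod 81 = 30 (same as recorded)
11. x = (25*30 + 56) mod 81 = 77 (matches)
12. x = (25*77 + 56) mod 81 = 37 (checks out)
13. x = (25*37 + 56) mod 81 = 9 (no discrepancy)
Nothing is out of place; the run is error-free.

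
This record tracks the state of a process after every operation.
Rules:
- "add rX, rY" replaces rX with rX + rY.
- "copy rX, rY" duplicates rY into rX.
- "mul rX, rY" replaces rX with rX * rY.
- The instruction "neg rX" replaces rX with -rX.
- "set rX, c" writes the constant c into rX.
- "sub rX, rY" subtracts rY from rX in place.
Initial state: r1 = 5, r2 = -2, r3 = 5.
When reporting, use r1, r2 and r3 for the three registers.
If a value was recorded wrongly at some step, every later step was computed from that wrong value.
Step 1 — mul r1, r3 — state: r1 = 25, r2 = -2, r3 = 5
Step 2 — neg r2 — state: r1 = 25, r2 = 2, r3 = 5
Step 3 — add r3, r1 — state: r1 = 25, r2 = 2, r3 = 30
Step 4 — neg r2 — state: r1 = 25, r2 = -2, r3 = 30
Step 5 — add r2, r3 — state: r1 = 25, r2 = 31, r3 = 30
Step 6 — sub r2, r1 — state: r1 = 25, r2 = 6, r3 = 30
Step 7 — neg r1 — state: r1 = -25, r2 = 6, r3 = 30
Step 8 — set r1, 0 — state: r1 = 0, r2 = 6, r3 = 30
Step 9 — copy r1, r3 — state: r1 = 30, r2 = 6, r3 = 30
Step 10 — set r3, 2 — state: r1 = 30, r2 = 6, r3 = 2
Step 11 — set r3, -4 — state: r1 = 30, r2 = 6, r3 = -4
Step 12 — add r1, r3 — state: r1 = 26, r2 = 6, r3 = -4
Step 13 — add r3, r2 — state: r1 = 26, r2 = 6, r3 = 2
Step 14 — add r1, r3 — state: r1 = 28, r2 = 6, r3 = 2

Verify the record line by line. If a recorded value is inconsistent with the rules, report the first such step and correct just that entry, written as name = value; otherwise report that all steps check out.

step 1: r1 = 5 * 5 = 25 -> confirmed correct
step 2: r2 = -(-2) = 2 -> agrees with the record
step 3: r3 = 5 + 25 = 30 -> verified
step 4: r2 = -(2) = -2 -> verified
step 5: r2 = -2 + 30 = 28 -> the record has a different value
Step 5 is the first one off; corrected, r2 = 28.

step 5, r2 = 28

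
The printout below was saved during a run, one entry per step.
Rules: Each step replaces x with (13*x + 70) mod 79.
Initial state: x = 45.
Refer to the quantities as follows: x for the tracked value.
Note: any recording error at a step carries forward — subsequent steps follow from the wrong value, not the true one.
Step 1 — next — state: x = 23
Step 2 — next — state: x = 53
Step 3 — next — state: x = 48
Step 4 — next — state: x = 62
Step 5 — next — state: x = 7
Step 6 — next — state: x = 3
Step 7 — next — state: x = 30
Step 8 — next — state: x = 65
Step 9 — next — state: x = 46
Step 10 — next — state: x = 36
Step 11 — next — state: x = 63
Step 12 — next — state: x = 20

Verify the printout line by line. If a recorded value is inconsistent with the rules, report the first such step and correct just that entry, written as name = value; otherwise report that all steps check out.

step 11, x = 64

1. x = (13*45 + 70) mod 79 = 23 (agrees with the printout)
2. x = (13*23 + 70) mod 79 = 53 (checks out)
3. x = (13*53 + 70) mod 79 = 48 (consistent with the printout)
4. x = (13*48 + 70) mod 79 = 62 (consistent with the printout)
5. x = (13*62 + 70) mod 79 = 7 (checks out)
6. x = (13*7 + 70) mod 79 = 3 (agrees with the printout)
7. x = (13*3 + 70) mod 79 = 30 (same as recorded)
8. x = (13*30 + 70) mod 79 = 65 (consistent with the printout)
9. x = (13*65 + 70) mod 79 = 46 (checks out)
10. x = (13*46 + 70) mod 79 = 36 (agrees with the printout)
11. x = (13*36 + 70) mod 79 = 64 (a discrepancy with the printout)
That makes step 11 the first incorrect line — x = 64 is what it should show.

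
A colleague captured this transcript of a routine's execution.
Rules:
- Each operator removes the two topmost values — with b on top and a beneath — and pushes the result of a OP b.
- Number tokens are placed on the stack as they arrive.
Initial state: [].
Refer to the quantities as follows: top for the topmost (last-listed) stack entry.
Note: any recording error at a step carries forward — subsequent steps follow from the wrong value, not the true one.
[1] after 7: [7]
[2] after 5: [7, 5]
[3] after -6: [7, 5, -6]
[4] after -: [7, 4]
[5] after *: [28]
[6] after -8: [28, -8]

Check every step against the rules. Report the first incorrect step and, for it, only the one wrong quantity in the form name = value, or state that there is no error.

step 4, top = 11

step 1: push 7: top = 7 -> verified
step 2: push 5: top = 5 -> exactly as logged
step 3: push -6: top = -6 -> same as recorded
step 4: 5 - -6 = 11 -> a discrepancy with the transcript
Conclusion: step 4 carries the first error; the entry should be top = 11.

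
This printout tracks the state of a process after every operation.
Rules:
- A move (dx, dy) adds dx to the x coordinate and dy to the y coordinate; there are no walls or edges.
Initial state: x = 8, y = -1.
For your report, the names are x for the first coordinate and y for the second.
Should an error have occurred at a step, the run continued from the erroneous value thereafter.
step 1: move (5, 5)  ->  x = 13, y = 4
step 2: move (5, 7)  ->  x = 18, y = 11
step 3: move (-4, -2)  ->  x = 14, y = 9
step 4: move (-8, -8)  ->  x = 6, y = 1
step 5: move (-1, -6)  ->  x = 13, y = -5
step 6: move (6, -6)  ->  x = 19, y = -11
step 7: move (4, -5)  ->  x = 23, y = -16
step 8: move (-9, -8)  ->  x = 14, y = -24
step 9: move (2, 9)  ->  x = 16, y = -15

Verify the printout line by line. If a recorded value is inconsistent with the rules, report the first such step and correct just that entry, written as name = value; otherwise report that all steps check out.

step 1: x = 8 + (5) = 13, y = -1 + (5) = 4 -> matches
step 2: x = 13 + (5) = 18, y = 4 + (7) = 11 -> checks out
step 3: x = 18 + (-4) = 14, y = 11 + (-2) = 9 -> in agreement
step 4: x = 14 + (-8) = 6, y = 9 + (-8) = 1 -> checks out
step 5: x = 6 + (-1) = 5, y = 1 + (-6) = -5 -> first mismatch against the printout
First deviation found at step 5; the corrected entry is x = 5.

step 5, x = 5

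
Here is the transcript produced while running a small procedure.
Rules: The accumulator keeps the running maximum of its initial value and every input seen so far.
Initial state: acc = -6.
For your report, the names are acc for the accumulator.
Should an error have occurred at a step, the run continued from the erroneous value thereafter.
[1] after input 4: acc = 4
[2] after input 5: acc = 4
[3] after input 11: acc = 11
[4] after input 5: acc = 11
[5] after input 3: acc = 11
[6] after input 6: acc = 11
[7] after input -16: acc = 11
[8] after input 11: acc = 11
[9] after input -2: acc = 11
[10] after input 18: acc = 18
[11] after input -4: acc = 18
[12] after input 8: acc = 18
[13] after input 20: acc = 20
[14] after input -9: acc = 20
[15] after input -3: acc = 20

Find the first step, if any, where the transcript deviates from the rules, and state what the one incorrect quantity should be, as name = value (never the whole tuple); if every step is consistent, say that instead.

1. acc = max(-6, 4) = 4 (in agreement)
2. acc = max(4, 5) = 5 (not what was recorded)
The audit stops at step 2: the recorded entry is wrong and should be acc = 5.

step 2, acc = 5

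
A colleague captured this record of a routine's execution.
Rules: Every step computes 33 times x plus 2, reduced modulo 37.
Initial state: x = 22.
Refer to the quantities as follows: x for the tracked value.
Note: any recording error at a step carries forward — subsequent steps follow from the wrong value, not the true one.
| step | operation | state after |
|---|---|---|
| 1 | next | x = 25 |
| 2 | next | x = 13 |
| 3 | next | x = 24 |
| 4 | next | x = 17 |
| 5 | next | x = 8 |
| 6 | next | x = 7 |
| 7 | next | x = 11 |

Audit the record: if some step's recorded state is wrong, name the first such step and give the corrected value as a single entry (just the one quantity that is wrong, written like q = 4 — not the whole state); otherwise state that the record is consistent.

1. x = (33*22 + 2) mod 37 = 25 (matches)
2. x = (33*25 + 2) mod 37 = 13 (agrees with the record)
3. x = (33*13 + 2) mod 37 = 24 (no discrepancy)
4. x = (33*24 + 2) mod 37 = 17 (exactly as logged)
5. x = (33*17 + 2) mod 37 = 8 (checks out)
6. x = (33*8 + 2) mod 37 = 7 (no discrepancy)
7. x = (33*7 + 2) mod 37 = 11 (verified)
All steps check out; nothing to correct.

no error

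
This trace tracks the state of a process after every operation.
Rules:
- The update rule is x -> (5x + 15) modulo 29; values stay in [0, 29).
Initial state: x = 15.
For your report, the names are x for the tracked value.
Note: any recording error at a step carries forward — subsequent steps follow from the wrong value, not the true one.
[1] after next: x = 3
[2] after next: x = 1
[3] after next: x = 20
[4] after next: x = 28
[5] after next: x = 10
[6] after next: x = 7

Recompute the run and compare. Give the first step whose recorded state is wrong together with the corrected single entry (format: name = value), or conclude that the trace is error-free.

Recomputing the run from the initial state:
step 1: x = 3
step 2: x = 1
step 3: x = 20
step 4: x = 28
step 5: x = 10
step 6: x = 7
This matches the trace at every step.

no error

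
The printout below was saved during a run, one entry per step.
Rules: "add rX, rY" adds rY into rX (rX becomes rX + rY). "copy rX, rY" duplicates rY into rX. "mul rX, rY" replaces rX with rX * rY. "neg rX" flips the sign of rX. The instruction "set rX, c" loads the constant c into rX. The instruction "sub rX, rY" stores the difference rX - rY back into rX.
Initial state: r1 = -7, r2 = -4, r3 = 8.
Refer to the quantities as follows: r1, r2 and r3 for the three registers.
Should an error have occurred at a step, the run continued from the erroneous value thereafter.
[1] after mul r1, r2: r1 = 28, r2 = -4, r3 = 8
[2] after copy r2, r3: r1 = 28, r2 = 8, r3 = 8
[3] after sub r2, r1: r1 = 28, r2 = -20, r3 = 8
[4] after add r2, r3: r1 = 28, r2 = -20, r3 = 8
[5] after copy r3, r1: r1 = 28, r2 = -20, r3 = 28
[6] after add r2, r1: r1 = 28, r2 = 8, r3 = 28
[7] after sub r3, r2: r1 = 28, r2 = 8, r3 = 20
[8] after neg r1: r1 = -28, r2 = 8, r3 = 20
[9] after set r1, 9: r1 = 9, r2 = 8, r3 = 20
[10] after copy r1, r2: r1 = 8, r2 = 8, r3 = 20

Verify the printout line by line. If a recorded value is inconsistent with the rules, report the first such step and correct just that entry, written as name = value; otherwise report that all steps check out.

1. r1 = -7 * -4 = 28 (no discrepancy)
2. r2 = 8 (checks out)
3. r2 = 8 - 28 = -20 (matches)
4. r2 = -20 + 8 = -12 (this is not what the printout shows)
So the first discrepancy is step 4, where the right value is r2 = -12.

step 4, r2 = -12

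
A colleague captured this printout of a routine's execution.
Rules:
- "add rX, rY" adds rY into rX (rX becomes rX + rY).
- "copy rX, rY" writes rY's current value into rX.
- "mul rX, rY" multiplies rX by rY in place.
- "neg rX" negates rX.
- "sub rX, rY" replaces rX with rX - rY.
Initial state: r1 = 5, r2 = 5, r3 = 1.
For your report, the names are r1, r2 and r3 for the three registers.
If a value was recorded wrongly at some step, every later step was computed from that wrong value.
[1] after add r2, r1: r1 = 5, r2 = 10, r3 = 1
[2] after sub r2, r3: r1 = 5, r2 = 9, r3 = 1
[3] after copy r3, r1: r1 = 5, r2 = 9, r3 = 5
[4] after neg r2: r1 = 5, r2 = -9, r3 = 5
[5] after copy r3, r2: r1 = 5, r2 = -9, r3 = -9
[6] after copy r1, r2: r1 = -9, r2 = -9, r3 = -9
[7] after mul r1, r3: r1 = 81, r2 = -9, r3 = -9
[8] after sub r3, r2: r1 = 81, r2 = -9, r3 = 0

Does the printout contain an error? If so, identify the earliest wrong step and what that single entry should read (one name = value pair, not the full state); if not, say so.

no error

Recomputing the run from the initial state:
step 1: r1 = 5, r2 = 10, r3 = 1
step 2: r1 = 5, r2 = 9, r3 = 1
step 3: r1 = 5, r2 = 9, r3 = 5
step 4: r1 = 5, r2 = -9, r3 = 5
step 5: r1 = 5, r2 = -9, r3 = -9
step 6: r1 = -9, r2 = -9, r3 = -9
step 7: r1 = 81, r2 = -9, r3 = -9
step 8: r1 = 81, r2 = -9, r3 = 0
This matches the printout at every step.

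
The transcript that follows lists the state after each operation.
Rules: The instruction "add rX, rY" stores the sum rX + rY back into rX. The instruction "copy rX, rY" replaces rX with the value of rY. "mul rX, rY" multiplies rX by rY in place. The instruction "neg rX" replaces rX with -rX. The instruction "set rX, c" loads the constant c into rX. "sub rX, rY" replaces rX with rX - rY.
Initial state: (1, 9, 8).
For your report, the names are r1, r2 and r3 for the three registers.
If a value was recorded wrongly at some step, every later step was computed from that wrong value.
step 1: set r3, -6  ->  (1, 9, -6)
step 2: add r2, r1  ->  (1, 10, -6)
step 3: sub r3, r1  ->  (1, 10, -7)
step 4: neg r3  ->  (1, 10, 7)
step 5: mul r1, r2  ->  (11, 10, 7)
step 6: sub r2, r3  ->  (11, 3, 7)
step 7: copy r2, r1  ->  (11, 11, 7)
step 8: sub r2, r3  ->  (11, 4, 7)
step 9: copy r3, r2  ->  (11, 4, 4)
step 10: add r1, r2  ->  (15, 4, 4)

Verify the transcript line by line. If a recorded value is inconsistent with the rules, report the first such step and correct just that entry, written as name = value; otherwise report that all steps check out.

step 1: r3 = -6 -> exactly as logged
step 2: r2 = 9 + 1 = 10 -> verified
step 3: r3 = -6 - 1 = -7 -> same as recorded
step 4: r3 = -(-7) = 7 -> verified
step 5: r1 = 1 * 10 = 10 -> not what was recorded
Step 5 is the first one off; corrected, r1 = 10.

step 5, r1 = 10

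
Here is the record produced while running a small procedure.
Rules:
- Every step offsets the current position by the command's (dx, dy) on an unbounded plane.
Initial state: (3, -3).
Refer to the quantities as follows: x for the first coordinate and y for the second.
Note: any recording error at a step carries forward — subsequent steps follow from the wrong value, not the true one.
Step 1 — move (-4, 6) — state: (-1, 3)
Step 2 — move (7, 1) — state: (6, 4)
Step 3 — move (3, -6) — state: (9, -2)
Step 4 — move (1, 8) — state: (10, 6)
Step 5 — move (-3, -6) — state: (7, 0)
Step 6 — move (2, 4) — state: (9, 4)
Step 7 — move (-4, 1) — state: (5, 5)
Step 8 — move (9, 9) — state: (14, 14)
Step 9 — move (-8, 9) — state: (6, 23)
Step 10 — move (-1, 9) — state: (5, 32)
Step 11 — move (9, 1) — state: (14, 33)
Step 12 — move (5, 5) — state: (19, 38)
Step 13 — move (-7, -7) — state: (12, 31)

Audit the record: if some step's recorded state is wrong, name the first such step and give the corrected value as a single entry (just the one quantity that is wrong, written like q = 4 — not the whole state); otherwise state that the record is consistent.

step 1: x = 3 + (-4) = -1, y = -3 + (6) = 3 -> exactly as logged
step 2: x = -1 + (7) = 6, y = 3 + (1) = 4 -> verified
step 3: x = 6 + (3) = 9, y = 4 + (-6) = -2 -> matches
step 4: x = 9 + (1) = 10, y = -2 + (8) = 6 -> in agreement
step 5: x = 10 + (-3) = 7, y = 6 + (-6) = 0 -> in agreement
step 6: x = 7 + (2) = 9, y = 0 + (4) = 4 -> consistent with the record
step 7: x = 9 + (-4) = 5, y = 4 + (1) = 5 -> same as recorded
step 8: x = 5 + (9) = 14, y = 5 + (9) = 14 -> confirmed correct
step 9: x = 14 + (-8) = 6, y = 14 + (9) = 23 -> confirmed correct
step 10: x = 6 + (-1) = 5, y = 23 + (9) = 32 -> exactly as logged
step 11: x = 5 + (9) = 14, y = 32 + (1) = 33 -> in agreement
step 12: x = 14 + (5) = 19, y = 33 + (5) = 38 -> no discrepancy
step 13: x = 19 + (-7) = 12, y = 38 + (-7) = 31 -> agrees with the record
Nothing is out of place; the run is error-free.

no error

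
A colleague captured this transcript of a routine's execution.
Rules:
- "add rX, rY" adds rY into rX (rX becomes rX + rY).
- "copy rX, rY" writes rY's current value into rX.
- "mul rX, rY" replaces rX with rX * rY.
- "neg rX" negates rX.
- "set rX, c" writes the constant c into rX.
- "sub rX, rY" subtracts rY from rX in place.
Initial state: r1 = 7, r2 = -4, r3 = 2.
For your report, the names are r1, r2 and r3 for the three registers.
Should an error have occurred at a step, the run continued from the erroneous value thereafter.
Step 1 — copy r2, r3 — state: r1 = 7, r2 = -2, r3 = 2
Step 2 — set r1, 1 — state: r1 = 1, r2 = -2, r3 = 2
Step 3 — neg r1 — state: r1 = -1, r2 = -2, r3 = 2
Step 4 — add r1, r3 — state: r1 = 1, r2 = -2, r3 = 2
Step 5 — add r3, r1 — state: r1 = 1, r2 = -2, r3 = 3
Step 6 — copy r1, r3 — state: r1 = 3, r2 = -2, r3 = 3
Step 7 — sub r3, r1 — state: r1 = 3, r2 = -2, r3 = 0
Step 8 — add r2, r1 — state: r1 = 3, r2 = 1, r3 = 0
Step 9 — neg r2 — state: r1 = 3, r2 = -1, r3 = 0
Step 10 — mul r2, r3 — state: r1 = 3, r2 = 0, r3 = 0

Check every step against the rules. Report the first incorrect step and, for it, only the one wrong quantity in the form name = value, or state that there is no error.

Recomputing the run from the initial state:
step 1: r1 = 7, r2 = 2, r3 = 2
step 2: r1 = 1, r2 = 2, r3 = 2
step 3: r1 = -1, r2 = 2, r3 = 2
step 4: r1 = 1, r2 = 2, r3 = 2
step 5: r1 = 1, r2 = 2, r3 = 3
step 6: r1 = 3, r2 = 2, r3 = 3
step 7: r1 = 3, r2 = 2, r3 = 0
step 8: r1 = 3, r2 = 5, r3 = 0
step 9: r1 = 3, r2 = -5, r3 = 0
step 10: r1 = 3, r2 = 0, r3 = 0
The first disagreement with the transcript is at step 1, where the value should be r2 = 2.

step 1, r2 = 2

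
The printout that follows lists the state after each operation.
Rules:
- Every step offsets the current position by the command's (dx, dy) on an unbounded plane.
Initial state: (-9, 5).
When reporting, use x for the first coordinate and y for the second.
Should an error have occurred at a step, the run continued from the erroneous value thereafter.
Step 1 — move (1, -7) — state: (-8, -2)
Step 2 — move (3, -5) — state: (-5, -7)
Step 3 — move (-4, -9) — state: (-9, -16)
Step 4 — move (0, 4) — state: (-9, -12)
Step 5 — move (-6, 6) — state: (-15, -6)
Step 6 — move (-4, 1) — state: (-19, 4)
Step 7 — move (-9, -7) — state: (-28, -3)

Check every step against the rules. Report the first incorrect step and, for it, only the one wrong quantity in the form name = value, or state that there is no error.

1. x = -9 + (1) = -8, y = 5 + (-7) = -2 (verified)
2. x = -8 + (3) = -5, y = -2 + (-5) = -7 (in agreement)
3. x = -5 + (-4) = -9, y = -7 + (-9) = -16 (confirmed correct)
4. x = -9 + (0) = -9, y = -16 + (4) = -12 (matches)
5. x = -9 + (-6) = -15, y = -12 + (6) = -6 (agrees with the printout)
6. x = -15 + (-4) = -19, y = -6 + (1) = -5 (this is not what the printout shows)
First deviation found at step 6; the corrected entry is y = -5.

step 6, y = -5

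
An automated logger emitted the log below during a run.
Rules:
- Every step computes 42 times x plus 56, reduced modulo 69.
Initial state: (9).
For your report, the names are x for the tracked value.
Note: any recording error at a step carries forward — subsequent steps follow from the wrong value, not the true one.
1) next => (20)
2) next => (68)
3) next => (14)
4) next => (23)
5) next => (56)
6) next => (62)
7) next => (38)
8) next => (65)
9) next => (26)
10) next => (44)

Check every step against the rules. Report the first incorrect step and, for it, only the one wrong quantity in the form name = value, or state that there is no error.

no error

Recomputing the run from the initial state:
step 1: x = 20
step 2: x = 68
step 3: x = 14
step 4: x = 23
step 5: x = 56
step 6: x = 62
step 7: x = 38
step 8: x = 65
step 9: x = 26
step 10: x = 44
This matches the log at every step.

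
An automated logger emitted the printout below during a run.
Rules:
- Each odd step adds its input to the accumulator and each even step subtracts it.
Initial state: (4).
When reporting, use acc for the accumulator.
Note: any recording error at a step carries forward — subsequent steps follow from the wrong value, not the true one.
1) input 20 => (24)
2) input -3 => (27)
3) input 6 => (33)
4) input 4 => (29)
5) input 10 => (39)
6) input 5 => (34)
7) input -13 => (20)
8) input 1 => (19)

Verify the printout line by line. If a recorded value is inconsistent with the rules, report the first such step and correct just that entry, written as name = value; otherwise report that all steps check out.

Recomputing the run from the initial state:
step 1: acc = 24
step 2: acc = 27
step 3: acc = 33
step 4: acc = 29
step 5: acc = 39
step 6: acc = 34
step 7: acc = 21
step 8: acc = 20
The first disagreement with the printout is at step 7, where the value should be acc = 21.

step 7, acc = 21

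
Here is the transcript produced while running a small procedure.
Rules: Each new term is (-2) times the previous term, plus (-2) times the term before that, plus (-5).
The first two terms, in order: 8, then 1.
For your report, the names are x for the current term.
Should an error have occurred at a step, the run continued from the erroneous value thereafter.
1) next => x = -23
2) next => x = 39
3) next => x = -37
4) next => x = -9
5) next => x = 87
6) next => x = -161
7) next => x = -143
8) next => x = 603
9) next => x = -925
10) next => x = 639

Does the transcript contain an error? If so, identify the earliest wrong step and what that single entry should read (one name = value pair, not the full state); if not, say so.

Recomputing the run from the initial state:
step 1: x = -23
step 2: x = 39
step 3: x = -37
step 4: x = -9
step 5: x = 87
step 6: x = -161
step 7: x = 143
step 8: x = 31
step 9: x = -353
step 10: x = 639
The first disagreement with the transcript is at step 7, where the value should be x = 143.

step 7, x = 143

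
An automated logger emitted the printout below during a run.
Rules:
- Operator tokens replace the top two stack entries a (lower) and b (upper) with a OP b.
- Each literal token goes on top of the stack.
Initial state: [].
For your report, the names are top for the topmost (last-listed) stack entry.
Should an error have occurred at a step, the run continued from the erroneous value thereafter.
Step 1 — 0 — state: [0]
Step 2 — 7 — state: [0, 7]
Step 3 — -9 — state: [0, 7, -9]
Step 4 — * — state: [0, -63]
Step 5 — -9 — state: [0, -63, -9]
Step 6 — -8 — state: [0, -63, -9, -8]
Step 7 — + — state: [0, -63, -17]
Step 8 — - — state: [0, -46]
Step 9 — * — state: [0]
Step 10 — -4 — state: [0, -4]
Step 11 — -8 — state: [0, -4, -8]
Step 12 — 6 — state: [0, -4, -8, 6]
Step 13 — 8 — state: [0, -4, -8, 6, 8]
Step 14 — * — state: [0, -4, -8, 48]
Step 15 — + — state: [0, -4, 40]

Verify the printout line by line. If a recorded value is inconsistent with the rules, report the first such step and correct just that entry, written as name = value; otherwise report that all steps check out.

no error

step 1: push 0: top = 0 -> exactly as logged
step 2: push 7: top = 7 -> consistent with the printout
step 3: push -9: top = -9 -> checks out
step 4: 7 * -9 = -63 -> matches
step 5: push -9: top = -9 -> exactly as logged
step 6: push -8: top = -8 -> exactly as logged
step 7: -9 + -8 = -17 -> agrees with the printout
step 8: -63 - -17 = -46 -> verified
step 9: 0 * -46 = 0 -> exactly as logged
step 10: push -4: top = -4 -> matches
step 11: push -8: top = -8 -> exactly as logged
step 12: push 6: top = 6 -> checks out
step 13: push 8: top = 8 -> agrees with the printout
step 14: 6 * 8 = 48 -> confirmed correct
step 15: -8 + 48 = 40 -> consistent with the printout
No step deviates from the rules.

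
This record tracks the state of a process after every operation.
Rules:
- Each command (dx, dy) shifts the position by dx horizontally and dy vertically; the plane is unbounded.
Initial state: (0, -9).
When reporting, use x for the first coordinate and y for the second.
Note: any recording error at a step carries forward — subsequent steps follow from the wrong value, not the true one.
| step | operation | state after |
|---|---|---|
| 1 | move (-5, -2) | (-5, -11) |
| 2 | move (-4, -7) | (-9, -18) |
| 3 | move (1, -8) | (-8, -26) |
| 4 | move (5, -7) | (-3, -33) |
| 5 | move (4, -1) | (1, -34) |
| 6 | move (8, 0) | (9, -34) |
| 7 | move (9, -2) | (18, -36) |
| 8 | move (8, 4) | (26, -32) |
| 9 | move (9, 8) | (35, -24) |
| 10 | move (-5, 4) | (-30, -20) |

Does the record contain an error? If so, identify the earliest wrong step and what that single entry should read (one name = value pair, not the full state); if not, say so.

Recomputing the run from the initial state:
step 1: x = -5, y = -11
step 2: x = -9, y = -18
step 3: x = -8, y = -26
step 4: x = -3, y = -33
step 5: x = 1, y = -34
step 6: x = 9, y = -34
step 7: x = 18, y = -36
step 8: x = 26, y = -32
step 9: x = 35, y = -24
step 10: x = 30, y = -20
The first disagreement with the record is at step 10, where the value should be x = 30.

step 10, x = 30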